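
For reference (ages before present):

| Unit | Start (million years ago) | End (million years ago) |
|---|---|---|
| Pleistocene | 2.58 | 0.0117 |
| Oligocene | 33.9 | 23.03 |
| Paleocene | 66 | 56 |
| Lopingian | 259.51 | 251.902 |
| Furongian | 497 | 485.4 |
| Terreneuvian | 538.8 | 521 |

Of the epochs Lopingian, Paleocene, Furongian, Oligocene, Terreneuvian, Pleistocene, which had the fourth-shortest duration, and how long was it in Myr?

Oligocene, 10.87 million years

Durations: Lopingian 7.608; Paleocene 10; Furongian 11.6; Oligocene 10.87; Terreneuvian 17.8; Pleistocene 2.5683 Myr.
Sorted shortest-first: Pleistocene (2.5683), Lopingian (7.608), Paleocene (10), Oligocene (10.87), Furongian (11.6), Terreneuvian (17.8).
The fourth shortest is Oligocene at 10.87 Myr.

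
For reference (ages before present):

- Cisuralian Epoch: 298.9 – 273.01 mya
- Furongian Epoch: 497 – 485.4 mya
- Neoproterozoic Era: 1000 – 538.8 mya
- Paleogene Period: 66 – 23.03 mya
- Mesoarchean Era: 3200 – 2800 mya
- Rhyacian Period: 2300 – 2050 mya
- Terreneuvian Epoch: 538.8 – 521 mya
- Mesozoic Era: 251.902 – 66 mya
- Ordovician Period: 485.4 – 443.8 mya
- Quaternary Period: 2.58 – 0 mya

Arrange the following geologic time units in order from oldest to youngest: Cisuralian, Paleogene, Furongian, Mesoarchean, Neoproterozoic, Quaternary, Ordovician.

Read off each span (Ma): Cisuralian 298.9–273.01; Paleogene 66–23.03; Furongian 497–485.4; Mesoarchean 3200–2800; Neoproterozoic 1000–538.8; Quaternary 2.58–0; Ordovician 485.4–443.8.
Larger Ma is older, so oldest→youngest is Mesoarchean, Neoproterozoic, Furongian, Ordovician, Cisuralian, Paleogene, Quaternary.

Mesoarchean → Neoproterozoic → Furongian → Ordovician → Cisuralian → Paleogene → Quaternary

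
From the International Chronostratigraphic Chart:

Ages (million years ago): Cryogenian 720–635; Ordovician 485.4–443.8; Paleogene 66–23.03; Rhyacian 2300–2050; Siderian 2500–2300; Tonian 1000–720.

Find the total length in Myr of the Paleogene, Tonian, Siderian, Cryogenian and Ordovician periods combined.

Duration is start − end for each: (66 − 23.03) + (1000 − 720) + (2500 − 2300) + (720 − 635) + (485.4 − 443.8).
That is 42.97 + 280 + 200 + 85 + 41.6, which totals 649.57 million years.

649.57 million years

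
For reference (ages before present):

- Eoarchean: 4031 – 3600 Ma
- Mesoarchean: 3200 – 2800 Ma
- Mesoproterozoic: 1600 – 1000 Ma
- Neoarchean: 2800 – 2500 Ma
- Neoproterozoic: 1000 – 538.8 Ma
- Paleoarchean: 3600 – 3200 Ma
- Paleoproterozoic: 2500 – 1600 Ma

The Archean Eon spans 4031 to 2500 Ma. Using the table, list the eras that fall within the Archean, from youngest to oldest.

Neoarchean, Mesoarchean, Paleoarchean, Eoarchean

Eras with both bounds inside 4031–2500 Ma: Neoarchean (2800–2500), Mesoarchean (3200–2800), Paleoarchean (3600–3200), Eoarchean (4031–3600).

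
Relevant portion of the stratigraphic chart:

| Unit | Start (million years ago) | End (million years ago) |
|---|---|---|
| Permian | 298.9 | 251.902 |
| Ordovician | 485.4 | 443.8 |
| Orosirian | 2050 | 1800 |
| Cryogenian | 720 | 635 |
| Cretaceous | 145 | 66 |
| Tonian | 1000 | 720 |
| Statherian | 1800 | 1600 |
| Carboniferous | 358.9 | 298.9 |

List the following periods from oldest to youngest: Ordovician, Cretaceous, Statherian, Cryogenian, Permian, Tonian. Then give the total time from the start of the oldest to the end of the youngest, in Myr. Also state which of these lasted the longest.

Statherian → Tonian → Cryogenian → Ordovician → Permian → Cretaceous; total span 1734 Myr; longest is Tonian

From the excerpt: Ordovician 485.4–443.8; Cretaceous 145–66; Statherian 1800–1600; Cryogenian 720–635; Permian 298.9–251.902; Tonian 1000–720 (Ma).
Larger Ma is earlier, so the oldest is Statherian and the youngest is Cretaceous; oldest to youngest: Statherian, Tonian, Cryogenian, Ordovician, Permian, Cretaceous.
Oldest start 1800 minus youngest end 66 gives 1734 Myr overall.
Individual lengths (start − end): Statherian 200; Ordovician 41.6; Tonian 280; Permian 46.998; Cretaceous 79; Cryogenian 85. The largest is Tonian at 280 Myr.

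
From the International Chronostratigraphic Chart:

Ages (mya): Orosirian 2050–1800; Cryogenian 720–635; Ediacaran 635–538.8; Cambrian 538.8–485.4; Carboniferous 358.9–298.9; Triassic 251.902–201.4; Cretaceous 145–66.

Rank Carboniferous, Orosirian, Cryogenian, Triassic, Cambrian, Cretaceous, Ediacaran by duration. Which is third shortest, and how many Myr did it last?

Durations: Carboniferous 60; Orosirian 250; Cryogenian 85; Triassic 50.502; Cambrian 53.4; Cretaceous 79; Ediacaran 96.2 Myr.
Sorted shortest-first: Triassic (50.502), Cambrian (53.4), Carboniferous (60), Cretaceous (79), Cryogenian (85), Ediacaran (96.2), Orosirian (250).
The third shortest is Carboniferous at 60 Myr.

Carboniferous, 60 million years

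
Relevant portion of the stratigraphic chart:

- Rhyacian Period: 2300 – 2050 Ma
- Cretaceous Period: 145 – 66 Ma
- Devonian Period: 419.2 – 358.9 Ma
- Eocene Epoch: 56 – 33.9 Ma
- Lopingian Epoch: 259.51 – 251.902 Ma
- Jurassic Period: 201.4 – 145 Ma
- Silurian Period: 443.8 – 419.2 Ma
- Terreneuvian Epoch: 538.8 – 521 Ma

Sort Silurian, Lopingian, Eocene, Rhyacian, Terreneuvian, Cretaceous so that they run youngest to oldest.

The oldest of these is Rhyacian (starts 2300 Ma) and the youngest is Eocene (ends 33.9 Ma).
In between, by decreasing start age: Terreneuvian (538.8), Silurian (443.8), Lopingian (259.51), Cretaceous (145).
Listing youngest first means reversing that sequence.

Eocene → Cretaceous → Lopingian → Silurian → Terreneuvian → Rhyacian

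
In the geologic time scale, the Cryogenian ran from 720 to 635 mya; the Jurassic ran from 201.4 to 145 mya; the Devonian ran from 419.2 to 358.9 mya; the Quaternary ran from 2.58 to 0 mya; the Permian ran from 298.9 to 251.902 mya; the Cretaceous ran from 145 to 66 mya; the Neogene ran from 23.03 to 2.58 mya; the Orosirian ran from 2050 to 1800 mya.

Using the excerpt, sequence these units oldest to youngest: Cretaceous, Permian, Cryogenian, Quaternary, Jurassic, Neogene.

Sorting by start age (descending Ma, since larger Ma = older): Cryogenian start 720, Permian start 298.9, Jurassic start 201.4, Cretaceous start 145, Neogene start 23.03, Quaternary start 2.58.

Cryogenian, then Permian, then Jurassic, then Cretaceous, then Neogene, then Quaternary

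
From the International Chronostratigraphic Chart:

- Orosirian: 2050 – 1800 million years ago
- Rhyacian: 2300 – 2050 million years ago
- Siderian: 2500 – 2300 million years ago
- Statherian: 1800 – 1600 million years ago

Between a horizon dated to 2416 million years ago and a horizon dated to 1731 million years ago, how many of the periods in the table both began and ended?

2

The older date is 2416 Ma and the younger is 1731 Ma.
Periods with start < 2416 and end > 1731 Ma: Rhyacian (2300–2050), Orosirian (2050–1800).
That is 2 complete periods.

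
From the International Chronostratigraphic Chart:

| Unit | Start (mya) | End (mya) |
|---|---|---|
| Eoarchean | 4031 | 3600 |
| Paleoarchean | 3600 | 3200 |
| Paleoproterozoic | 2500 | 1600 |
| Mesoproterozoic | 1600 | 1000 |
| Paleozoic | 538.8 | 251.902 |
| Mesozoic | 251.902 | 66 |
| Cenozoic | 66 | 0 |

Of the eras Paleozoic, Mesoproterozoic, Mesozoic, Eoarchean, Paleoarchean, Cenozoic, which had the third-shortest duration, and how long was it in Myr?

Durations: Paleozoic 286.898; Mesoproterozoic 600; Mesozoic 185.902; Eoarchean 431; Paleoarchean 400; Cenozoic 66 Myr.
Sorted shortest-first: Cenozoic (66), Mesozoic (185.902), Paleozoic (286.898), Paleoarchean (400), Eoarchean (431), Mesoproterozoic (600).
The third shortest is Paleozoic at 286.898 Myr.

Paleozoic, 286.898 million years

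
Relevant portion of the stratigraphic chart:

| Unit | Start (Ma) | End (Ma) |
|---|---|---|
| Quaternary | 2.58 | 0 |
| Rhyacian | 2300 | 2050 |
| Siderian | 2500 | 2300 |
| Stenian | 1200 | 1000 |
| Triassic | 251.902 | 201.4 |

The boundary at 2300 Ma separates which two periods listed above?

The Siderian ends at 2300 Ma and the Rhyacian begins at 2300 Ma, so they share that boundary.

Siderian and Rhyacian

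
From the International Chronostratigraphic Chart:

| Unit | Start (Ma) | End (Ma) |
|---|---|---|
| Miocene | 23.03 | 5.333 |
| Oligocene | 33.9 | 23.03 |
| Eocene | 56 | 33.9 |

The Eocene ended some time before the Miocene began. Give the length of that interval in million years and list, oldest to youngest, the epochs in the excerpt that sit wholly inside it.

End of Eocene = 33.9 Ma; start of Miocene = 23.03 Ma.
Gap = 33.9 − 23.03 = 10.87 Myr.
Epochs wholly inside 33.9–23.03 Ma: Oligocene (33.9–23.03).

10.87 million years; Oligocene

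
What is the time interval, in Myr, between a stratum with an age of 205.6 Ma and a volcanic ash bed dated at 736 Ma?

530.4 million years

736 − 205.6 = 530.4 million years.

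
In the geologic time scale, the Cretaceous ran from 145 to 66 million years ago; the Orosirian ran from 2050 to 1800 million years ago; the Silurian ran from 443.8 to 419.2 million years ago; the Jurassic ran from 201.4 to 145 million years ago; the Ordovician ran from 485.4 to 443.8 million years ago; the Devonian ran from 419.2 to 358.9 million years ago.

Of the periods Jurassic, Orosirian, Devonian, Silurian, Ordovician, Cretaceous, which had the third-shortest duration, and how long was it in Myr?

Jurassic, 56.4 million years

Durations: Jurassic 56.4; Orosirian 250; Devonian 60.3; Silurian 24.6; Ordovician 41.6; Cretaceous 79 Myr.
Sorted shortest-first: Silurian (24.6), Ordovician (41.6), Jurassic (56.4), Devonian (60.3), Cretaceous (79), Orosirian (250).
The third shortest is Jurassic at 56.4 Myr.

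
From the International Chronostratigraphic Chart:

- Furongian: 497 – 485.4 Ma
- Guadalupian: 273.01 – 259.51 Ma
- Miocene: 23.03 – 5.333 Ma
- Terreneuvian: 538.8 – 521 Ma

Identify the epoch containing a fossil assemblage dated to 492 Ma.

492 Ma lies between 497 and 485.4 Ma, so it falls in the Furongian.

Furongian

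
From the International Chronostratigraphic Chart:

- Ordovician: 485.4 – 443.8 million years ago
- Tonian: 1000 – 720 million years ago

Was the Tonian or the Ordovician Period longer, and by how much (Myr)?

Tonian, by 238.4 million years

Tonian: 1000 − 720 = 280 Myr.
Ordovician: 485.4 − 443.8 = 41.6 Myr.
Difference: 280 − 41.6 = 238.4 Myr, so the Tonian was longer.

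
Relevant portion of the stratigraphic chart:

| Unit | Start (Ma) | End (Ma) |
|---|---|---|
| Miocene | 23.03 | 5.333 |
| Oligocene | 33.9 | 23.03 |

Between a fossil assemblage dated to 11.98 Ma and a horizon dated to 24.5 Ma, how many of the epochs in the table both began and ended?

Checking each listed span, none has both start < 24.5 Ma and end > 11.98 Ma — every epoch straddles one of the two dates or lies outside them — so the count is 0.

0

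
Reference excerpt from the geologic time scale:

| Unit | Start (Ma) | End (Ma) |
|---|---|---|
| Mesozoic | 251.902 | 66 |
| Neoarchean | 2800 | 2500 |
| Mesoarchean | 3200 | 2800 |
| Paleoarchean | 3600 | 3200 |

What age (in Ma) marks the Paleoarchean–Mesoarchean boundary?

3200 Ma

The Paleoarchean ends and the Mesoarchean begins at 3200 Ma.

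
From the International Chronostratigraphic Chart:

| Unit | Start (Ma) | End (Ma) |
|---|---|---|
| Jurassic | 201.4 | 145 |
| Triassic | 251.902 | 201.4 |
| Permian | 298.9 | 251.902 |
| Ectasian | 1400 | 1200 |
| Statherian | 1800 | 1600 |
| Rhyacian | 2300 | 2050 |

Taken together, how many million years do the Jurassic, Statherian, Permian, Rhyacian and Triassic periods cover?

603.9 million years

Each duration: Jurassic = 56.4; Statherian = 200; Permian = 46.998; Rhyacian = 250; Triassic = 50.502.
Sum: 56.4 + 200 + 46.998 + 250 + 50.502 = 603.9 Myr.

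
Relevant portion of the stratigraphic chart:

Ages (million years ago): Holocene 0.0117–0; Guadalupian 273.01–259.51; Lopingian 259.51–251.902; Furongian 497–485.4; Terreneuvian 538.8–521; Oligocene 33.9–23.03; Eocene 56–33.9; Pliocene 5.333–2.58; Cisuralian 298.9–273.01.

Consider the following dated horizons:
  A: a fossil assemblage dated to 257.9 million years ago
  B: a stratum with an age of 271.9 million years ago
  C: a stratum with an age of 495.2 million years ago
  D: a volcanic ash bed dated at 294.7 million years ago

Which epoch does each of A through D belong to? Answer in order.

Match each age against the start–end ranges in the excerpt: A = 257.9 Ma → Lopingian (259.51–251.902); B = 271.9 Ma → Guadalupian (273.01–259.51); C = 495.2 Ma → Furongian (497–485.4); D = 294.7 Ma → Cisuralian (298.9–273.01).

A — Lopingian; B — Guadalupian; C — Furongian; D — Cisuralian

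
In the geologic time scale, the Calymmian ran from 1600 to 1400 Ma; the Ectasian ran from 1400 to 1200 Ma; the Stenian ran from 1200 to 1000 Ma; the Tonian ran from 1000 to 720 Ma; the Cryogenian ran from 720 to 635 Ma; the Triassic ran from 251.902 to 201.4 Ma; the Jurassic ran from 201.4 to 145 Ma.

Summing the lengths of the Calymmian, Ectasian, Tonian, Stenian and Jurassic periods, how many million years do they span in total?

Duration is start − end for each: (1600 − 1400) + (1400 − 1200) + (1000 − 720) + (1200 − 1000) + (201.4 − 145).
That is 200 + 200 + 280 + 200 + 56.4, which totals 936.4 million years.

936.4 million years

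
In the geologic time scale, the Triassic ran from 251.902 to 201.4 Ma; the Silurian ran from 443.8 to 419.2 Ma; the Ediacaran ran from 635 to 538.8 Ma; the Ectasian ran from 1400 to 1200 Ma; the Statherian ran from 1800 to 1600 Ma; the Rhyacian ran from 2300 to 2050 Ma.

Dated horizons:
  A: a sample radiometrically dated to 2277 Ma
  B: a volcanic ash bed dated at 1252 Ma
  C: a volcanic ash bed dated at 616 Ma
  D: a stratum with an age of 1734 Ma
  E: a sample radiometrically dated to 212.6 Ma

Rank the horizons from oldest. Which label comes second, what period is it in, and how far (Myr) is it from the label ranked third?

D, in the Statherian; 482 million years to B

Larger Ma means older, so oldest first: A 2277 > D 1734 > B 1252 > C 616 > E 212.6.
Counting 2 along gives D (1734 Ma); the excerpt puts that inside the Statherian, 1800–1600 Ma.
Next in line is B (1252 Ma), and 1734 − 1252 = 482 Myr.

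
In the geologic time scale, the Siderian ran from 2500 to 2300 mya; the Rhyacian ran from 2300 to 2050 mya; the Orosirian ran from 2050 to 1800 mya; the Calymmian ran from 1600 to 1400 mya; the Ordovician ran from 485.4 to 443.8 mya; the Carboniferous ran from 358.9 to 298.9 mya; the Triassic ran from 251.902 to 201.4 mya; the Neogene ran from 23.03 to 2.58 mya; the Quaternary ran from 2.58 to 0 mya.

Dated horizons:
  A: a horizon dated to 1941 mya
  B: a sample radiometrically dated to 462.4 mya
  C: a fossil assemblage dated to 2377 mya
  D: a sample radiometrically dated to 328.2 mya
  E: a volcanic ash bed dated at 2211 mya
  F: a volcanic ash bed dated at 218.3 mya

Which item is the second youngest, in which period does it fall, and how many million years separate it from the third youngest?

D, in the Carboniferous; 134.2 million years to B

Smaller Ma means younger, so youngest first: F 218.3 < D 328.2 < B 462.4 < A 1941 < E 2211 < C 2377.
Counting 2 along gives D (328.2 Ma); the excerpt puts that inside the Carboniferous, 358.9–298.9 Ma.
Next in line is B (462.4 Ma), and 462.4 − 328.2 = 134.2 Myr.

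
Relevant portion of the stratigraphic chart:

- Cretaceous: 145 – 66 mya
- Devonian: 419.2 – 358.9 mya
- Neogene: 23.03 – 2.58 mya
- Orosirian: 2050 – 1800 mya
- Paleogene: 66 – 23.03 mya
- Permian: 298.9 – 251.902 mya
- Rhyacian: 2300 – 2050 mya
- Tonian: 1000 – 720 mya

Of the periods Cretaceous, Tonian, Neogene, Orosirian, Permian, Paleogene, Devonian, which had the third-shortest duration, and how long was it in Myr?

Durations: Cretaceous 79; Tonian 280; Neogene 20.45; Orosirian 250; Permian 46.998; Paleogene 42.97; Devonian 60.3 Myr.
Sorted shortest-first: Neogene (20.45), Paleogene (42.97), Permian (46.998), Devonian (60.3), Cretaceous (79), Orosirian (250), Tonian (280).
The third shortest is Permian at 46.998 Myr.

Permian, 46.998 million years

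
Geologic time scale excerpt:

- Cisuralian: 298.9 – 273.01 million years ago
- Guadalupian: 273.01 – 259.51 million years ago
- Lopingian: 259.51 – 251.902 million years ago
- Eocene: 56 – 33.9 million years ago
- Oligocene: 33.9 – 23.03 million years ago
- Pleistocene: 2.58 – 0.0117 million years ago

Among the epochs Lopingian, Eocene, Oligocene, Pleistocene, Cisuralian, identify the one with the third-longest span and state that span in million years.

Durations: Lopingian 7.608; Eocene 22.1; Oligocene 10.87; Pleistocene 2.5683; Cisuralian 25.89 Myr.
Sorted longest-first: Cisuralian (25.89), Eocene (22.1), Oligocene (10.87), Lopingian (7.608), Pleistocene (2.5683).
The third longest is Oligocene at 10.87 Myr.

Oligocene, 10.87 million years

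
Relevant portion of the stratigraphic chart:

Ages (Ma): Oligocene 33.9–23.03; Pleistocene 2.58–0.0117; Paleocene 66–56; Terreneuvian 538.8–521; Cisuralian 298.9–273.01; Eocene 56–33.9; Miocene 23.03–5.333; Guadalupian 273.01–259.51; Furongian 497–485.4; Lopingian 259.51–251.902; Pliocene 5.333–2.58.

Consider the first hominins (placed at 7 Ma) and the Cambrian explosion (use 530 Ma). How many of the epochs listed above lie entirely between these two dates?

The older date is 530 Ma and the younger is 7 Ma.
Epochs with start < 530 and end > 7 Ma: Furongian (497–485.4), Cisuralian (298.9–273.01), Guadalupian (273.01–259.51), Lopingian (259.51–251.902), Paleocene (66–56), Eocene (56–33.9), Oligocene (33.9–23.03).
That is 7 complete epochs.

7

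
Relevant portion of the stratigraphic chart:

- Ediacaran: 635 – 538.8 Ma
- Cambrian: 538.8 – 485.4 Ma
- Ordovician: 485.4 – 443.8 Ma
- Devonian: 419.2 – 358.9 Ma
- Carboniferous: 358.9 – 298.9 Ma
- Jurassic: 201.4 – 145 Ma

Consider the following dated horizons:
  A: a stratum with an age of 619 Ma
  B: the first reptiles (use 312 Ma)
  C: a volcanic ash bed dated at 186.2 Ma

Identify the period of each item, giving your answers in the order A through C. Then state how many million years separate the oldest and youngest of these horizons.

Match each age against the start–end ranges in the excerpt: A = 619 Ma → Ediacaran (635–538.8); B = 312 Ma → Carboniferous (358.9–298.9); C = 186.2 Ma → Jurassic (201.4–145).
The largest age is 619 Ma and the smallest is 186.2 Ma; their difference is 432.8 Myr.

A — Ediacaran; B — Carboniferous; C — Jurassic; span 432.8 million years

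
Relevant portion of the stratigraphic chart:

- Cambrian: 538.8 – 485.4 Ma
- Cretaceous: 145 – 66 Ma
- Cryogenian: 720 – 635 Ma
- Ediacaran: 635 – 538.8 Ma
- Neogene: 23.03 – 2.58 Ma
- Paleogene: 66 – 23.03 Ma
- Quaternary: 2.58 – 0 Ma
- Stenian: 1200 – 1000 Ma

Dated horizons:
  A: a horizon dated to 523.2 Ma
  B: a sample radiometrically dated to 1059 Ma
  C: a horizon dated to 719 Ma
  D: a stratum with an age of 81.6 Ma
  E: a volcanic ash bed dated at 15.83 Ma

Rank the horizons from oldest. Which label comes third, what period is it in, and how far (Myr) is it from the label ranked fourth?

A, in the Cambrian; 441.6 million years to D

Larger Ma means older, so oldest first: B 1059 > C 719 > A 523.2 > D 81.6 > E 15.83.
Counting 3 along gives A (523.2 Ma); the excerpt puts that inside the Cambrian, 538.8–485.4 Ma.
Next in line is D (81.6 Ma), and 523.2 − 81.6 = 441.6 Myr.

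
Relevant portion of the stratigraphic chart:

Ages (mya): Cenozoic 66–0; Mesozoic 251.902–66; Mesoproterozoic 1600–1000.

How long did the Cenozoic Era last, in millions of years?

66 million years

66 − 0 = 66 million years.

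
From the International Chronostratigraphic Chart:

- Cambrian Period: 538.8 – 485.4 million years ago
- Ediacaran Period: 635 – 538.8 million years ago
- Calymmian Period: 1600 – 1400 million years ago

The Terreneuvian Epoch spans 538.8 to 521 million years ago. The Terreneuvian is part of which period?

The Terreneuvian (538.8–521 Ma) lies entirely within 538.8–485.4 Ma, the Cambrian Period.

Cambrian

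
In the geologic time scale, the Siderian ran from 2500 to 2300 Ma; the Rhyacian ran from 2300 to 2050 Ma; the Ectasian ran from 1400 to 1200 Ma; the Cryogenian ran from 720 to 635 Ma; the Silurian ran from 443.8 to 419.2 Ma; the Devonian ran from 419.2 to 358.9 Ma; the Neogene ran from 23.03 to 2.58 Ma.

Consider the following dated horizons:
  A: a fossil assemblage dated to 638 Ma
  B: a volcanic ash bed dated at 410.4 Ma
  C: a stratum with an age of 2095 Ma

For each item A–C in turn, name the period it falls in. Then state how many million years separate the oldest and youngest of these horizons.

A — Cryogenian; B — Devonian; C — Rhyacian; span 1684.6 million years

A: 638 Ma lies in 720–635 Ma, so Cryogenian.
B: 410.4 Ma lies in 419.2–358.9 Ma, so Devonian.
C: 2095 Ma lies in 2300–2050 Ma, so Rhyacian.
Oldest = 2095 Ma, youngest = 410.4 Ma → span 1684.6 Myr.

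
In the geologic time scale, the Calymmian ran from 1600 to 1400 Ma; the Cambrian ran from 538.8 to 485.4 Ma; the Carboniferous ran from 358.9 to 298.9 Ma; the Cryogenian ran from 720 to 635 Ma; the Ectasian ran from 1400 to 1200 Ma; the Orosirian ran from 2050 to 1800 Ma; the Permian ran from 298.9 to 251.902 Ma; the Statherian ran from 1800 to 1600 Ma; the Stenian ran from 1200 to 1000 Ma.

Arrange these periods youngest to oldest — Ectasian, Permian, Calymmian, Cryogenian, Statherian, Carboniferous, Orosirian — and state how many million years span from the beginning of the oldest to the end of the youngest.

From the excerpt: Ectasian 1400–1200; Permian 298.9–251.902; Calymmian 1600–1400; Cryogenian 720–635; Statherian 1800–1600; Carboniferous 358.9–298.9; Orosirian 2050–1800 (Ma).
Larger Ma is earlier, so the oldest is Orosirian and the youngest is Permian; youngest to oldest: Permian, Carboniferous, Cryogenian, Ectasian, Calymmian, Statherian, Orosirian.
Oldest start 2050 minus youngest end 251.902 gives 1798.098 Myr overall.

Permian → Carboniferous → Cryogenian → Ectasian → Calymmian → Statherian → Orosirian; total span 1798.098 Myr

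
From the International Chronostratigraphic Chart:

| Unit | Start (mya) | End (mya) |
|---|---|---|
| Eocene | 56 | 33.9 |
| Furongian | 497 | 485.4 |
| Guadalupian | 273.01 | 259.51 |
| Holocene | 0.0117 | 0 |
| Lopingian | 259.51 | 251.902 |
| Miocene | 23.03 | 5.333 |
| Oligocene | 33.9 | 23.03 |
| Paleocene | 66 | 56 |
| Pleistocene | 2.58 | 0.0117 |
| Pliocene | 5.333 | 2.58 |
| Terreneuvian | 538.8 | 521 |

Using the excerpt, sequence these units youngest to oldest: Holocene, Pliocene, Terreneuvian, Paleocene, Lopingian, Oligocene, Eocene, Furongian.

Holocene, Pliocene, Oligocene, Eocene, Paleocene, Lopingian, Furongian, Terreneuvian

Read off each span (Ma): Holocene 0.0117–0; Pliocene 5.333–2.58; Terreneuvian 538.8–521; Paleocene 66–56; Lopingian 259.51–251.902; Oligocene 33.9–23.03; Eocene 56–33.9; Furongian 497–485.4.
Larger Ma is older, so oldest→youngest is Terreneuvian, Furongian, Lopingian, Paleocene, Eocene, Oligocene, Pliocene, Holocene; reverse it for youngest→oldest.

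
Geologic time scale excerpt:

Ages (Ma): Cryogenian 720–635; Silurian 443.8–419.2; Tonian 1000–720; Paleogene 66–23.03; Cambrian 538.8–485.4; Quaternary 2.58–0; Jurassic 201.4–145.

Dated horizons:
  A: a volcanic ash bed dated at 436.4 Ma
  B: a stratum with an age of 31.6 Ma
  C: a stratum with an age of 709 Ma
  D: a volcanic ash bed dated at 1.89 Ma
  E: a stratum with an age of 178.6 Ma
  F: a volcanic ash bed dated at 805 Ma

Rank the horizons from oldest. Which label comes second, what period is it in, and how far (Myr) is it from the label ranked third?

C, in the Cryogenian; 272.6 million years to A

Sorted oldest-first by Ma: F (805), C (709), A (436.4), E (178.6), B (31.6), D (1.89).
The second oldest is C at 709 Ma, which lies in 720–635 Ma: the Cryogenian.
The third oldest is A at 436.4 Ma; separation = |709 − 436.4| = 272.6 Myr.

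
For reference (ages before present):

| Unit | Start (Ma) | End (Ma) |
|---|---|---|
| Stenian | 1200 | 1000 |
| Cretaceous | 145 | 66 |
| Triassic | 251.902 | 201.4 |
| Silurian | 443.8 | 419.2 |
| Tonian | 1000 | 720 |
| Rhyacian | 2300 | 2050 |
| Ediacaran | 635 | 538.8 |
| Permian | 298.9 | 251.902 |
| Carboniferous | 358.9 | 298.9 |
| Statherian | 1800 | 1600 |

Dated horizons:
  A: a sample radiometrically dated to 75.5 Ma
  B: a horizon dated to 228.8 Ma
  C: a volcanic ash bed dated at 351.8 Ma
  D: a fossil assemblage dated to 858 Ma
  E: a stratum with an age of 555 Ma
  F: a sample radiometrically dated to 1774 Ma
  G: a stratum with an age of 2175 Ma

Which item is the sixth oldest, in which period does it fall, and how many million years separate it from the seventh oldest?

B, in the Triassic; 153.3 million years to A

Larger Ma means older, so oldest first: G 2175 > F 1774 > D 858 > E 555 > C 351.8 > B 228.8 > A 75.5.
Counting 6 along gives B (228.8 Ma); the excerpt puts that inside the Triassic, 251.902–201.4 Ma.
Next in line is A (75.5 Ma), and 228.8 − 75.5 = 153.3 Myr.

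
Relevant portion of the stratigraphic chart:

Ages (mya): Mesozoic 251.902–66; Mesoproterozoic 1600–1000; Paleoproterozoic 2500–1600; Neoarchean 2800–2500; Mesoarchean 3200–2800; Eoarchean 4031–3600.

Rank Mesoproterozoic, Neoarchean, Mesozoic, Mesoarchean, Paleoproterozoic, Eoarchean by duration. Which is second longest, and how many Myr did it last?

Durations: Mesoproterozoic 600; Neoarchean 300; Mesozoic 185.902; Mesoarchean 400; Paleoproterozoic 900; Eoarchean 431 Myr.
Sorted longest-first: Paleoproterozoic (900), Mesoproterozoic (600), Eoarchean (431), Mesoarchean (400), Neoarchean (300), Mesozoic (185.902).
The second longest is Mesoproterozoic at 600 Myr.

Mesoproterozoic, 600 million years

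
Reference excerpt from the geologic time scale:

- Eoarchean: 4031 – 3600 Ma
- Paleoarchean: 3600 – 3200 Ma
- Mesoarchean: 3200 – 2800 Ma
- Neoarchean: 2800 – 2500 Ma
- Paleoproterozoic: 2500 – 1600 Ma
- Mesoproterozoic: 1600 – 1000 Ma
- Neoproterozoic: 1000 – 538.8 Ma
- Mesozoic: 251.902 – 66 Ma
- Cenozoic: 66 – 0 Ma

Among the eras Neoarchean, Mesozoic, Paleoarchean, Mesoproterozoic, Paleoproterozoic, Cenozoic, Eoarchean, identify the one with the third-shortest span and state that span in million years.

Neoarchean, 300 million years

Start − end for each: Neoarchean 2800 − 2500 = 300; Mesozoic 251.902 − 66 = 185.902; Paleoarchean 3600 − 3200 = 400; Mesoproterozoic 1600 − 1000 = 600; Paleoproterozoic 2500 − 1600 = 900; Cenozoic 66 − 0 = 66; Eoarchean 4031 − 3600 = 431.
Ranking these from shortest: Cenozoic < Mesozoic < Neoarchean < Paleoarchean < Eoarchean < Mesoproterozoic < Paleoproterozoic.
Position 3 in that ranking is Neoarchean, which lasted 300 Myr.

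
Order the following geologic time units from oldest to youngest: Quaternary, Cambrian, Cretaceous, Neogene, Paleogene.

Era membership (oldest first within each) — Paleozoic: Cambrian; Mesozoic: Cretaceous; Cenozoic: Paleogene, Neogene, Quaternary. Paleozoic precedes Mesozoic, which precedes Cenozoic. Concatenating the groups in that era order gives oldest to youngest directly.

Cambrian → Cretaceous → Paleogene → Neogene → Quaternary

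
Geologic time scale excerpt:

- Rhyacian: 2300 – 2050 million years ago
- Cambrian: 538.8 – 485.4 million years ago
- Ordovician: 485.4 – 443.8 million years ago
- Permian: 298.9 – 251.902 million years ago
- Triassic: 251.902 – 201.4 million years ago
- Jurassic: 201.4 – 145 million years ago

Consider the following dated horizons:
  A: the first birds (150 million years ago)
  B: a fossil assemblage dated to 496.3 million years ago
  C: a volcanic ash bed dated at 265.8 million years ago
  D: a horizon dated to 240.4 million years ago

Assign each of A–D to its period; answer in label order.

Match each age against the start–end ranges in the excerpt: A = 150 Ma → Jurassic (201.4–145); B = 496.3 Ma → Cambrian (538.8–485.4); C = 265.8 Ma → Permian (298.9–251.902); D = 240.4 Ma → Triassic (251.902–201.4).

A — Jurassic; B — Cambrian; C — Permian; D — Triassic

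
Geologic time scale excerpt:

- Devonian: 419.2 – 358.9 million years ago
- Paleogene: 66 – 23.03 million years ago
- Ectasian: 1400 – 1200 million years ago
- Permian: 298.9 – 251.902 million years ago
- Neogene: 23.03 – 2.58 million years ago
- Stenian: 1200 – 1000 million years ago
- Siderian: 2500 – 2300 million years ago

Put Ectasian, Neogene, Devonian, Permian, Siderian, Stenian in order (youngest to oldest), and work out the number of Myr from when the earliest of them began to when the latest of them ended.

From the excerpt: Ectasian 1400–1200; Neogene 23.03–2.58; Devonian 419.2–358.9; Permian 298.9–251.902; Siderian 2500–2300; Stenian 1200–1000 (Ma).
Larger Ma is earlier, so the oldest is Siderian and the youngest is Neogene; youngest to oldest: Neogene, Permian, Devonian, Stenian, Ectasian, Siderian.
Oldest start 2500 minus youngest end 2.58 gives 2497.42 Myr overall.

Neogene, Permian, Devonian, Stenian, Ectasian, Siderian; total span 2497.42 Myr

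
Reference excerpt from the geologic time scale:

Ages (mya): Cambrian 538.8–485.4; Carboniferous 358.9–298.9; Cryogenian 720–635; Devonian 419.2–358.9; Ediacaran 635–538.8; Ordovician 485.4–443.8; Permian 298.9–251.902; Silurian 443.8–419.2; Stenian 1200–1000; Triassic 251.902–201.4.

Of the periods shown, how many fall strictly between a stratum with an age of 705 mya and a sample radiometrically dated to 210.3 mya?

705 Ma sits inside the Cryogenian (720–635) and 210.3 Ma inside the Triassic (251.902–201.4); neither of those is wholly between the two dates.
The listed periods lying completely between them are Ediacaran, Cambrian, Ordovician, Silurian, Devonian, Carboniferous, Permian — 7 in all.

7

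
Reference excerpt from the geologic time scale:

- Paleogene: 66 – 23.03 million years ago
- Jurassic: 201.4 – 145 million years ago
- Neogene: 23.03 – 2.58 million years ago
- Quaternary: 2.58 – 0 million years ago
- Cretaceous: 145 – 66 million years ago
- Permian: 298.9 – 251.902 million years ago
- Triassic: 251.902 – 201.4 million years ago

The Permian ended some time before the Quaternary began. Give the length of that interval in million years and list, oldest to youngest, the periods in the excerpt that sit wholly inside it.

249.322 million years; Triassic, Jurassic, Cretaceous, Paleogene, Neogene

The Permian closes at 251.902 Ma and the Quaternary opens at 2.58 Ma, so the interval is 251.902 − 2.58 = 249.322 Myr.
A period fits inside if it starts at or after 251.902 Ma and ends at or before 2.58 Ma; oldest first that gives Triassic, Jurassic, Cretaceous, Paleogene, Neogene.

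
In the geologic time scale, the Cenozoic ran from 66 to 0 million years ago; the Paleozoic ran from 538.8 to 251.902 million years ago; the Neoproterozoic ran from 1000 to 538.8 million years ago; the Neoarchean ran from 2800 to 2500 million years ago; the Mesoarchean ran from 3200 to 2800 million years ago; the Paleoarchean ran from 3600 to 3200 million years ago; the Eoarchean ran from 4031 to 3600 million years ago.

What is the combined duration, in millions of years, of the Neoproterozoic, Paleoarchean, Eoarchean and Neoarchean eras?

Each duration: Neoproterozoic = 461.2; Paleoarchean = 400; Eoarchean = 431; Neoarchean = 300.
Sum: 461.2 + 400 + 431 + 300 = 1592.2 Myr.

1592.2 million years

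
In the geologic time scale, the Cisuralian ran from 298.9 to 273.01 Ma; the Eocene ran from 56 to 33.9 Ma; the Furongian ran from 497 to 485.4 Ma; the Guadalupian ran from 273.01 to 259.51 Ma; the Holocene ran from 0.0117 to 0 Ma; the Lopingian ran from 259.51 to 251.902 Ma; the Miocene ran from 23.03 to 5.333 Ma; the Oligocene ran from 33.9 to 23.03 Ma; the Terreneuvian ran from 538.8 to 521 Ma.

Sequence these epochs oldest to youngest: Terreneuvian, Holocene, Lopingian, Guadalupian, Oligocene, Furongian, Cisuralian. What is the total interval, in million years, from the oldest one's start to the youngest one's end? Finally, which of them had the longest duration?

Start ages (Ma): Terreneuvian 538.8, Furongian 497, Cisuralian 298.9, Guadalupian 273.01, Lopingian 259.51, Oligocene 33.9, Holocene 0.0117.
Ordered oldest to youngest: Terreneuvian, Furongian, Cisuralian, Guadalupian, Lopingian, Oligocene, Holocene.
Span = 538.8 − 0 = 538.8 Myr.
Durations: Holocene 0.0117, Terreneuvian 17.8, Oligocene 10.87, Cisuralian 25.89, Furongian 11.6, Guadalupian 13.5, Lopingian 7.608 → longest is Cisuralian (25.89 Myr).

Terreneuvian, Furongian, Cisuralian, Guadalupian, Lopingian, Oligocene, Holocene; total span 538.8 Myr; longest is Cisuralian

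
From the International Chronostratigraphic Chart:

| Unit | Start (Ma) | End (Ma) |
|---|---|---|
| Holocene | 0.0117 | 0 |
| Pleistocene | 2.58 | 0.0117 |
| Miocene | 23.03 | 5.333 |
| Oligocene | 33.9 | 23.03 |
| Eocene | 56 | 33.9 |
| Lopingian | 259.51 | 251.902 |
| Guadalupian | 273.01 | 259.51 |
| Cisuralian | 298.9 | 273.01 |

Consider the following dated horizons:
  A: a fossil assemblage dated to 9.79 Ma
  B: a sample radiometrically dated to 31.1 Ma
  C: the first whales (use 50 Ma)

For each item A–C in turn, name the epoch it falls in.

Match each age against the start–end ranges in the excerpt: A = 9.79 Ma → Miocene (23.03–5.333); B = 31.1 Ma → Oligocene (33.9–23.03); C = 50 Ma → Eocene (56–33.9).

A — Miocene; B — Oligocene; C — Eocene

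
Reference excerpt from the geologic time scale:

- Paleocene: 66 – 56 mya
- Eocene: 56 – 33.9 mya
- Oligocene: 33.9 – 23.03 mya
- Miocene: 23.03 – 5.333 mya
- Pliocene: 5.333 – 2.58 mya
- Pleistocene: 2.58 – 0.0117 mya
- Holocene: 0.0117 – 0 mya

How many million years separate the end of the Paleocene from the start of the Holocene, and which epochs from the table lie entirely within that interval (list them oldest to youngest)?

55.9883 million years; Eocene, Oligocene, Miocene, Pliocene, Pleistocene

End of Paleocene = 56 Ma; start of Holocene = 0.0117 Ma.
Gap = 56 − 0.0117 = 55.9883 Myr.
Epochs wholly inside 56–0.0117 Ma: Eocene (56–33.9), Oligocene (33.9–23.03), Miocene (23.03–5.333), Pliocene (5.333–2.58), Pleistocene (2.58–0.0117).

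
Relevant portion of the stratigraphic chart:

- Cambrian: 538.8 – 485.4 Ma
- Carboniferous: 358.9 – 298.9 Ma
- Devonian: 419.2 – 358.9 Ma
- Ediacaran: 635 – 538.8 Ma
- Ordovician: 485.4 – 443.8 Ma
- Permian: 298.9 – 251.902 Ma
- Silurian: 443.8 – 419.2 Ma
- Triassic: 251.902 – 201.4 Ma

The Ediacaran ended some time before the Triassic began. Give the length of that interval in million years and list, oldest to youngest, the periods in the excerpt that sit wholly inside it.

End of Ediacaran = 538.8 Ma; start of Triassic = 251.902 Ma.
Gap = 538.8 − 251.902 = 286.898 Myr.
Periods wholly inside 538.8–251.902 Ma: Cambrian (538.8–485.4), Ordovician (485.4–443.8), Silurian (443.8–419.2), Devonian (419.2–358.9), Carboniferous (358.9–298.9), Permian (298.9–251.902).

286.898 million years; Cambrian, Ordovician, Silurian, Devonian, Carboniferous, Permian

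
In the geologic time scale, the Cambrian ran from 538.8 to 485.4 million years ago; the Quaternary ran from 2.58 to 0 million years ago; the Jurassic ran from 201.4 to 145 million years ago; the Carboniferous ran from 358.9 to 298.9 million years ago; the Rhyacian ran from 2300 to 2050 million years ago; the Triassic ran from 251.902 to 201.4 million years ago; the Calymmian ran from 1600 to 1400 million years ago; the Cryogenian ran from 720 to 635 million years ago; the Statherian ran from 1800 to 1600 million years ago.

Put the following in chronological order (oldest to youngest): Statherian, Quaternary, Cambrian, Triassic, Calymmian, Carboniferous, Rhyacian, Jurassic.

Rhyacian, then Statherian, then Calymmian, then Cambrian, then Carboniferous, then Triassic, then Jurassic, then Quaternary

Sorting by start age (descending Ma, since larger Ma = older): Rhyacian start 2300, Statherian start 1800, Calymmian start 1600, Cambrian start 538.8, Carboniferous start 358.9, Triassic start 251.902, Jurassic start 201.4, Quaternary start 2.58.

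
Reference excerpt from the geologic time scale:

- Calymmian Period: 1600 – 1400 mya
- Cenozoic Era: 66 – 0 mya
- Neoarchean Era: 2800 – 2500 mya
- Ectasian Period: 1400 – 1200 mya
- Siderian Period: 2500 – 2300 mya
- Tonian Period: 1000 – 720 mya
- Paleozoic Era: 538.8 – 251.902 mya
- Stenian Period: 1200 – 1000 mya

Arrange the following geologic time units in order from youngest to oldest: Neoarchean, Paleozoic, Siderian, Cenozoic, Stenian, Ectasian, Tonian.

Cenozoic, Paleozoic, Tonian, Stenian, Ectasian, Siderian, Neoarchean

The oldest of these is Neoarchean (starts 2800 Ma) and the youngest is Cenozoic (ends 0 Ma).
In between, by decreasing start age: Siderian (2500), Ectasian (1400), Stenian (1200), Tonian (1000), Paleozoic (538.8).
Listing youngest first means reversing that sequence.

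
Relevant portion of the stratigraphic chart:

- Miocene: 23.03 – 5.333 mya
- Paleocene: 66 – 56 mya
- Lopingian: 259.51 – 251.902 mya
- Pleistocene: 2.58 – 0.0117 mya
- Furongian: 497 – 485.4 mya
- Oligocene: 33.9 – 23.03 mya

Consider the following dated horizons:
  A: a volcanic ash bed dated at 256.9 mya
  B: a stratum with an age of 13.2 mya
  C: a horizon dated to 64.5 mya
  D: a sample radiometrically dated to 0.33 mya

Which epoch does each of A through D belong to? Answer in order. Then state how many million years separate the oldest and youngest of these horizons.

A — Lopingian; B — Miocene; C — Paleocene; D — Pleistocene; span 256.57 million years

A: 256.9 Ma lies in 259.51–251.902 Ma, so Lopingian.
B: 13.2 Ma lies in 23.03–5.333 Ma, so Miocene.
C: 64.5 Ma lies in 66–56 Ma, so Paleocene.
D: 0.33 Ma lies in 2.58–0.0117 Ma, so Pleistocene.
Oldest = 256.9 Ma, youngest = 0.33 Ma → span 256.57 Myr.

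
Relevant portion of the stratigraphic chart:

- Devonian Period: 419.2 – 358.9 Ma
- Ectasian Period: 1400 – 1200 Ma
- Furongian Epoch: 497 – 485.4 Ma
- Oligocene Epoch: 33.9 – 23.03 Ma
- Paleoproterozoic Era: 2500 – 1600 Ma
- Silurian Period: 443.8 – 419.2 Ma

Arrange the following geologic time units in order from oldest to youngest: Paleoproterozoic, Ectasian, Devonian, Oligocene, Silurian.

Paleoproterozoic → Ectasian → Silurian → Devonian → Oligocene

The oldest of these is Paleoproterozoic (starts 2500 Ma) and the youngest is Oligocene (ends 23.03 Ma).
In between, by decreasing start age: Ectasian (1400), Silurian (443.8), Devonian (419.2).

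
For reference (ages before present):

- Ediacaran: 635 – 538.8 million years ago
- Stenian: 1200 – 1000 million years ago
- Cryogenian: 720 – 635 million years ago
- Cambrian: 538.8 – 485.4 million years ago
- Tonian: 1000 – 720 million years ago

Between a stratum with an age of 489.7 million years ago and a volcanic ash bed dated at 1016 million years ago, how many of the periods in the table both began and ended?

3

1016 Ma sits inside the Stenian (1200–1000) and 489.7 Ma inside the Cambrian (538.8–485.4); neither of those is wholly between the two dates.
The listed periods lying completely between them are Tonian, Cryogenian, Ediacaran — 3 in all.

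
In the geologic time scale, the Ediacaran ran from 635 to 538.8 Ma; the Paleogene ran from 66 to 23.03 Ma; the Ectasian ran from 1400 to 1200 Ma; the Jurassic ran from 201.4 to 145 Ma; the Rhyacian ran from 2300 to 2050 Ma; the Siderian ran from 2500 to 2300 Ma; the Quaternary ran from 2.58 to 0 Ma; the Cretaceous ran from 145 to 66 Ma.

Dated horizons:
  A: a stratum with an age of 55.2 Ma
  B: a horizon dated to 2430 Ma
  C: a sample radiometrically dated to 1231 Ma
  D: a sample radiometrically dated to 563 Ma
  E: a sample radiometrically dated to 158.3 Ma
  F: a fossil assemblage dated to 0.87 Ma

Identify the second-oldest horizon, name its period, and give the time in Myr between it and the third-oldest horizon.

Larger Ma means older, so oldest first: B 2430 > C 1231 > D 563 > E 158.3 > A 55.2 > F 0.87.
Counting 2 along gives C (1231 Ma); the excerpt puts that inside the Ectasian, 1400–1200 Ma.
Next in line is D (563 Ma), and 1231 − 563 = 668 Myr.

C, in the Ectasian; 668 million years to D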